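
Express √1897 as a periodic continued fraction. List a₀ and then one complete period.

[43; 1, 1, 4, 12, 4, 1, 1, 86]

a₀ = ⌊√1897⌋ = 43.
With m₀=0, d₀=1 and mₖ₊₁ = dₖaₖ − mₖ, dₖ₊₁ = (n − mₖ₊₁²)/dₖ, aₖ₊₁ = ⌊(a₀+mₖ₊₁)/dₖ₊₁⌋:
  k=1: m=43, d=48, a=1
  k=2: m=5, d=39, a=1
  k=3: m=34, d=19, a=4
  k=4: m=42, d=7, a=12
  k=5: m=42, d=19, a=4
  k=6: m=34, d=39, a=1
  k=7: m=5, d=48, a=1
  k=8: m=43, d=1, a=86
d=1 and a=2a₀=86 at k=8, so the next step gives (m, d) = (43, 48) again — its k=1 value — and the period has length 8.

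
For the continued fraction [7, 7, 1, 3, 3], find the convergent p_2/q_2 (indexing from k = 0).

57/8

Using pₖ = aₖpₖ₋₁ + pₖ₋₂, qₖ = aₖqₖ₋₁ + qₖ₋₂ (with p₋₁=1, p₋₂=0, q₋₁=0, q₋₂=1):
  k=0: a=7, p=7, q=1
  k=1: a=7, p=50, q=7
  k=2: a=1, p=57, q=8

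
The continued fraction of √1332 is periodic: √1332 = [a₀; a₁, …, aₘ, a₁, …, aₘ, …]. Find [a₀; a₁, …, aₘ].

[36; 2, 72]

a₀ = ⌊√1332⌋ = 36.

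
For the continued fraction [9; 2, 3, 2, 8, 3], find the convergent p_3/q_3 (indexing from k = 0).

151/16

Using pₖ = aₖpₖ₋₁ + pₖ₋₂, qₖ = aₖqₖ₋₁ + qₖ₋₂ (with p₋₁=1, p₋₂=0, q₋₁=0, q₋₂=1):
  k=0: a=9, p=9, q=1
  k=1: a=2, p=19, q=2
  k=2: a=3, p=66, q=7
  k=3: a=2, p=151, q=16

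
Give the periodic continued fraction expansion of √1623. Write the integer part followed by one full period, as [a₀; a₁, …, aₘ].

[40; 3, 2, 26, 2, 3, 80]

a₀ = ⌊√1623⌋ = 40.
With m₀=0, d₀=1 and mₖ₊₁ = dₖaₖ − mₖ, dₖ₊₁ = (n − mₖ₊₁²)/dₖ, aₖ₊₁ = ⌊(a₀+mₖ₊₁)/dₖ₊₁⌋:
  k=1: m=40, d=23, a=3
  k=2: m=29, d=34, a=2
  k=3: m=39, d=3, a=26
  k=4: m=39, d=34, a=2
  k=5: m=29, d=23, a=3
  k=6: m=40, d=1, a=80
d=1 and a=2a₀=80 at k=6, so the next step gives (m, d) = (40, 23) again — its k=1 value — and the period has length 6.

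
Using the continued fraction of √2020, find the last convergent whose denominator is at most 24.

809/18

√2020 = [44; 1, 16, 1, 88, …] (period length 4).
Convergents:
  p_0/q_0 = 44/1
  p_1/q_1 = 45/1
  p_2/q_2 = 764/17
  p_3/q_3 = 809/18
  p_4/q_4 = 71956/1601
q_3 = 18 ≤ 24 < 1601 = q_4, so the answer is 809/18.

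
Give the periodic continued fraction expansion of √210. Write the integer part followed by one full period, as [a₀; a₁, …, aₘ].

a₀ = ⌊√210⌋ = 14.
With m₀=0, d₀=1 and mₖ₊₁ = dₖaₖ − mₖ, dₖ₊₁ = (n − mₖ₊₁²)/dₖ, aₖ₊₁ = ⌊(a₀+mₖ₊₁)/dₖ₊₁⌋:
  k=1: m=14, d=14, a=2
  k=2: m=14, d=1, a=28
d=1 and a=2a₀=28 at k=2, so the next step gives (m, d) = (14, 14) again — its k=1 value — and the period has length 2.

[14; 2, 28]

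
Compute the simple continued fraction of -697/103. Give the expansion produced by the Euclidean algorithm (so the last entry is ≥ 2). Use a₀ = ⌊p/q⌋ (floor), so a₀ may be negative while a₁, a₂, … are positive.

[-7; 4, 3, 2, 3]

-697 = -7·103 + 24
103 = 4·24 + 7
24 = 3·7 + 3
7 = 2·3 + 1
3 = 3·1 + 0  (stop)
So -697/103 = [-7; 4, 3, 2, 3].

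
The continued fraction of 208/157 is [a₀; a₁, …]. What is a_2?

12

208 = 1·157 + 51   →  a_0 = 1
157 = 3·51 + 4   →  a_1 = 3
51 = 12·4 + 3   →  a_2 = 12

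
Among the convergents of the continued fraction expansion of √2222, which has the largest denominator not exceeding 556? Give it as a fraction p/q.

√2222 = [47; 7, 4, 7, 94, …] (period length 4).
Convergents:
  p_0/q_0 = 47/1
  p_1/q_1 = 330/7
  p_2/q_2 = 1367/29
  p_3/q_3 = 9899/210
  p_4/q_4 = 931873/19769
q_3 = 210 ≤ 556 < 19769 = q_4, so the answer is 9899/210.

9899/210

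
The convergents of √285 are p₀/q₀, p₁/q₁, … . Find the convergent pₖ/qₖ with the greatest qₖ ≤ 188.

2431/144

√285 = [16; 1, 7, 2, 7, 1, 32, …] (period length 6).
Convergents:
  p_0/q_0 = 16/1
  p_1/q_1 = 17/1
  p_2/q_2 = 135/8
  p_3/q_3 = 287/17
  p_4/q_4 = 2144/127
  p_5/q_5 = 2431/144
  p_6/q_6 = 79936/4735
q_5 = 144 ≤ 188 < 4735 = q_6, so the answer is 2431/144.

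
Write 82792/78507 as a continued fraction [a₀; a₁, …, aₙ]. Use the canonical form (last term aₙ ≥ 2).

[1; 18, 3, 8, 1, 16, 9]

82792 = 1×78507 + 4285
78507 = 18×4285 + 1377
4285 = 3×1377 + 154
1377 = 8×154 + 145
154 = 1×145 + 9
145 = 16×9 + 1
9 = 9×1 + 0  (stop)
So 82792/78507 = [1; 18, 3, 8, 1, 16, 9].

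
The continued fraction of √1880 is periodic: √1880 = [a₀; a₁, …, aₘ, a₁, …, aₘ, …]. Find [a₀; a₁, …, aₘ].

[43; 2, 1, 3, 1, 2, 86]

a₀ = ⌊√1880⌋ = 43.
With m₀=0, d₀=1 and mₖ₊₁ = dₖaₖ − mₖ, dₖ₊₁ = (n − mₖ₊₁²)/dₖ, aₖ₊₁ = ⌊(a₀+mₖ₊₁)/dₖ₊₁⌋:
  k=1: m=43, d=31, a=2
  k=2: m=19, d=49, a=1
  k=3: m=30, d=20, a=3
  k=4: m=30, d=49, a=1
  k=5: m=19, d=31, a=2
  k=6: m=43, d=1, a=86
d=1 and a=2a₀=86 at k=6, so the next step gives (m, d) = (43, 31) again — its k=1 value — and the period has length 6.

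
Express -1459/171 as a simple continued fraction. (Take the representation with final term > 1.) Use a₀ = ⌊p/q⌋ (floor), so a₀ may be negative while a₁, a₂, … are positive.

[-9; 2, 7, 3, 1, 2]

-1459 = -9×171 + 80
171 = 2×80 + 11
80 = 7×11 + 3
11 = 3×3 + 2
3 = 1×2 + 1
2 = 2×1 + 0  (stop)
So -1459/171 = [-9; 2, 7, 3, 1, 2].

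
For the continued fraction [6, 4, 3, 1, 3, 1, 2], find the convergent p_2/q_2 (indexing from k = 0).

81/13

Using pₖ = aₖpₖ₋₁ + pₖ₋₂, qₖ = aₖqₖ₋₁ + qₖ₋₂ (with p₋₁=1, p₋₂=0, q₋₁=0, q₋₂=1):
  k=0: a=6, p=6, q=1
  k=1: a=4, p=25, q=4
  k=2: a=3, p=81, q=13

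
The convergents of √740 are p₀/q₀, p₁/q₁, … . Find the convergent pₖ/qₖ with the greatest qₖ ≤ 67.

√740 = [27; 4, 1, 12, 1, 4, 54, …] (period length 6).
Convergents:
  p_0/q_0 = 27/1
  p_1/q_1 = 109/4
  p_2/q_2 = 136/5
  p_3/q_3 = 1741/64
  p_4/q_4 = 1877/69
q_3 = 64 ≤ 67 < 69 = q_4, so the answer is 1741/64.

1741/64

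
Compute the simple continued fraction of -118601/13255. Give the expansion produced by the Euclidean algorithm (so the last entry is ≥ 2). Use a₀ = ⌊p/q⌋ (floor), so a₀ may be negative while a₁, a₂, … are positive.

[-9; 19, 10, 17, 4]

-118601 = -9*13255 + 694
13255 = 19*694 + 69
694 = 10*69 + 4
69 = 17*4 + 1
4 = 4*1 + 0  (stop)
So -118601/13255 = [-9; 19, 10, 17, 4].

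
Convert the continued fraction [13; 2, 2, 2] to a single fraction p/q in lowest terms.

Fold from the inside: start with 2/1.
  2 + 1/2 = 5/2
  2 + 2/5 = 12/5
  13 + 5/12 = 161/12

161/12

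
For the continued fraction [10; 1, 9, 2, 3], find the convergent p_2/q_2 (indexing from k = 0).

Using pₖ = aₖpₖ₋₁ + pₖ₋₂, qₖ = aₖqₖ₋₁ + qₖ₋₂ (with p₋₁=1, p₋₂=0, q₋₁=0, q₋₂=1):
  k=0: a=10, p=10, q=1
  k=1: a=1, p=11, q=1
  k=2: a=9, p=109, q=10

109/10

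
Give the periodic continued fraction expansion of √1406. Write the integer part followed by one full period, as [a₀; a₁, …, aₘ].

[37; 2, 74]

a₀ = ⌊√1406⌋ = 37.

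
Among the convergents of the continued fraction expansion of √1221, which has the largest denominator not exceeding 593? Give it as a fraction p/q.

20162/577

√1221 = [34; 1, 16, 2, 16, 1, 68, …] (period length 6).
Convergents:
  p_0/q_0 = 34/1
  p_1/q_1 = 35/1
  p_2/q_2 = 594/17
  p_3/q_3 = 1223/35
  p_4/q_4 = 20162/577
  p_5/q_5 = 21385/612
q_4 = 577 ≤ 593 < 612 = q_5, so the answer is 20162/577.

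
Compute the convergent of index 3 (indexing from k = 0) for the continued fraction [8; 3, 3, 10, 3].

Using pₖ = aₖpₖ₋₁ + pₖ₋₂, qₖ = aₖqₖ₋₁ + qₖ₋₂ (with p₋₁=1, p₋₂=0, q₋₁=0, q₋₂=1):
  k=0: a=8, p=8, q=1
  k=1: a=3, p=25, q=3
  k=2: a=3, p=83, q=10
  k=3: a=10, p=855, q=103

855/103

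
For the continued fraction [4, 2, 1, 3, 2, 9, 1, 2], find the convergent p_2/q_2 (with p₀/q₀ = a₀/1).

13/3

Using pₖ = aₖpₖ₋₁ + pₖ₋₂, qₖ = aₖqₖ₋₁ + qₖ₋₂ (with p₋₁=1, p₋₂=0, q₋₁=0, q₋₂=1):
  k=0: a=4, p=4, q=1
  k=1: a=2, p=9, q=2
  k=2: a=1, p=13, q=3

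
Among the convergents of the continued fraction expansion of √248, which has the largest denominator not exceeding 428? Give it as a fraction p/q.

√248 = [15; 1, 2, 1, 30, …] (period length 4).
Convergents:
  p_0/q_0 = 15/1
  p_1/q_1 = 16/1
  p_2/q_2 = 47/3
  p_3/q_3 = 63/4
  p_4/q_4 = 1937/123
  p_5/q_5 = 2000/127
  p_6/q_6 = 5937/377
  p_7/q_7 = 7937/504
q_6 = 377 ≤ 428 < 504 = q_7, so the answer is 5937/377.

5937/377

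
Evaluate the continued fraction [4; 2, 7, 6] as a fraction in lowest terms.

411/92

Using pₖ = aₖpₖ₋₁ + pₖ₋₂ and qₖ = aₖqₖ₋₁ + qₖ₋₂:
  k=0: a=4, p=4, q=1
  k=1: a=2, p=9, q=2
  k=2: a=7, p=67, q=15
  k=3: a=6, p=411, q=92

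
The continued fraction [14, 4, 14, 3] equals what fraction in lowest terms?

Fold from the inside: start with 3/1.
  14 + 1/3 = 43/3
  4 + 3/43 = 175/43
  14 + 43/175 = 2493/175

2493/175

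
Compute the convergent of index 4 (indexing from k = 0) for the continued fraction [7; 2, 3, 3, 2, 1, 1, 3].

Using pₖ = aₖpₖ₋₁ + pₖ₋₂, qₖ = aₖqₖ₋₁ + qₖ₋₂ (with p₋₁=1, p₋₂=0, q₋₁=0, q₋₂=1):
  k=0: a=7, p=7, q=1
  k=1: a=2, p=15, q=2
  k=2: a=3, p=52, q=7
  k=3: a=3, p=171, q=23
  k=4: a=2, p=394, q=53

394/53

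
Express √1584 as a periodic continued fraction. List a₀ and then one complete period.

a₀ = ⌊√1584⌋ = 39.

[39; 1, 3, 1, 78]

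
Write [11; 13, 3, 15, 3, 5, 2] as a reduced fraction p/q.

242488/21895

Using pₖ = aₖpₖ₋₁ + pₖ₋₂ and qₖ = aₖqₖ₋₁ + qₖ₋₂:
  k=0: a=11, p=11, q=1
  k=1: a=13, p=144, q=13
  k=2: a=3, p=443, q=40
  k=3: a=15, p=6789, q=613
  k=4: a=3, p=20810, q=1879
  k=5: a=5, p=110839, q=10008
  k=6: a=2, p=242488, q=21895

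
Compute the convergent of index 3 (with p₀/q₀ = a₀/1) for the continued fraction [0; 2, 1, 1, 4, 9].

Using pₖ = aₖpₖ₋₁ + pₖ₋₂, qₖ = aₖqₖ₋₁ + qₖ₋₂ (with p₋₁=1, p₋₂=0, q₋₁=0, q₋₂=1):
  k=0: a=0, p=0, q=1
  k=1: a=2, p=1, q=2
  k=2: a=1, p=1, q=3
  k=3: a=1, p=2, q=5

2/5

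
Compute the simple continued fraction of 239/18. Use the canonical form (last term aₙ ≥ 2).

239 = 13*18 + 5
18 = 3*5 + 3
5 = 1*3 + 2
3 = 1*2 + 1
2 = 2*1 + 0  (stop)
So 239/18 = [13; 3, 1, 1, 2].

[13; 3, 1, 1, 2]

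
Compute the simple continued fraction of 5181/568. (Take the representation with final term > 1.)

5181 = 9·568 + 69
568 = 8·69 + 16
69 = 4·16 + 5
16 = 3·5 + 1
5 = 5·1 + 0  (stop)
So 5181/568 = [9; 8, 4, 3, 5].

[9; 8, 4, 3, 5]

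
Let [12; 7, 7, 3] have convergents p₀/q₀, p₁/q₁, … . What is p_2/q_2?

Using pₖ = aₖpₖ₋₁ + pₖ₋₂, qₖ = aₖqₖ₋₁ + qₖ₋₂ (with p₋₁=1, p₋₂=0, q₋₁=0, q₋₂=1):
  k=0: a=12, p=12, q=1
  k=1: a=7, p=85, q=7
  k=2: a=7, p=607, q=50

607/50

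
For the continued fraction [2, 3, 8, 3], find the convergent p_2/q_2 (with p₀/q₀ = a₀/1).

Using pₖ = aₖpₖ₋₁ + pₖ₋₂, qₖ = aₖqₖ₋₁ + qₖ₋₂ (with p₋₁=1, p₋₂=0, q₋₁=0, q₋₂=1):
  k=0: a=2, p=2, q=1
  k=1: a=3, p=7, q=3
  k=2: a=8, p=58, q=25

58/25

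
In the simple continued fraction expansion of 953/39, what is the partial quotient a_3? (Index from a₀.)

953 = 24·39 + 17   →  a_0 = 24
39 = 2·17 + 5   →  a_1 = 2
17 = 3·5 + 2   →  a_2 = 3
5 = 2·2 + 1   →  a_3 = 2

2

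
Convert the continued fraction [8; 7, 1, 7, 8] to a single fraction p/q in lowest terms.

Using pₖ = aₖpₖ₋₁ + pₖ₋₂ and qₖ = aₖqₖ₋₁ + qₖ₋₂:
  k=0: a=8, p=8, q=1
  k=1: a=7, p=57, q=7
  k=2: a=1, p=65, q=8
  k=3: a=7, p=512, q=63
  k=4: a=8, p=4161, q=512

4161/512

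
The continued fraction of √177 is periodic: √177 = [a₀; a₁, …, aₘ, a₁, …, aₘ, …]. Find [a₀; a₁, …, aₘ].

[13; 3, 3, 2, 8, 2, 3, 3, 26]

a₀ = ⌊√177⌋ = 13.
With m₀=0, d₀=1 and mₖ₊₁ = dₖaₖ − mₖ, dₖ₊₁ = (n − mₖ₊₁²)/dₖ, aₖ₊₁ = ⌊(a₀+mₖ₊₁)/dₖ₊₁⌋:
  k=1: m=13, d=8, a=3
  k=2: m=11, d=7, a=3
  k=3: m=10, d=11, a=2
  k=4: m=12, d=3, a=8
  k=5: m=12, d=11, a=2
  k=6: m=10, d=7, a=3
  k=7: m=11, d=8, a=3
  k=8: m=13, d=1, a=26
d=1 and a=2a₀=26 at k=8, so the next step gives (m, d) = (13, 8) again — its k=1 value — and the period has length 8.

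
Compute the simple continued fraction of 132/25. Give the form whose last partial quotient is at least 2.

[5; 3, 1, 1, 3]

132 = 5×25 + 7
25 = 3×7 + 4
7 = 1×4 + 3
4 = 1×3 + 1
3 = 3×1 + 0  (stop)
So 132/25 = [5; 3, 1, 1, 3].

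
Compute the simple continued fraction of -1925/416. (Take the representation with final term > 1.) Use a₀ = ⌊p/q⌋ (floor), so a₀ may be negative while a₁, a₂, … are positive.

-1925 = -5×416 + 155
416 = 2×155 + 106
155 = 1×106 + 49
106 = 2×49 + 8
49 = 6×8 + 1
8 = 8×1 + 0  (stop)
So -1925/416 = [-5; 2, 1, 2, 6, 8].

[-5; 2, 1, 2, 6, 8]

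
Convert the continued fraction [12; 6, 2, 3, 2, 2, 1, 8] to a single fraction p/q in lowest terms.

Fold from the inside: start with 8/1.
  1 + 1/8 = 9/8
  2 + 8/9 = 26/9
  2 + 9/26 = 61/26
  3 + 26/61 = 209/61
  2 + 61/209 = 479/209
  6 + 209/479 = 3083/479
  12 + 479/3083 = 37475/3083

37475/3083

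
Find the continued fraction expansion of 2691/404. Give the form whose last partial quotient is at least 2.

2691 = 6·404 + 267
404 = 1·267 + 137
267 = 1·137 + 130
137 = 1·130 + 7
130 = 18·7 + 4
7 = 1·4 + 3
4 = 1·3 + 1
3 = 3·1 + 0  (stop)
So 2691/404 = [6; 1, 1, 1, 18, 1, 1, 3].

[6; 1, 1, 1, 18, 1, 1, 3]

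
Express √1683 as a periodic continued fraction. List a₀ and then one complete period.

a₀ = ⌊√1683⌋ = 41.
With m₀=0, d₀=1 and mₖ₊₁ = dₖaₖ − mₖ, dₖ₊₁ = (n − mₖ₊₁²)/dₖ, aₖ₊₁ = ⌊(a₀+mₖ₊₁)/dₖ₊₁⌋:
  k=1: m=41, d=2, a=41
  k=2: m=41, d=1, a=82
d=1 and a=2a₀=82 at k=2, so the next step gives (m, d) = (41, 2) again — its k=1 value — and the period has length 2.

[41; 41, 82]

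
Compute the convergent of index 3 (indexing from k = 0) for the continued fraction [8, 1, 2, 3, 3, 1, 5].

87/10

Using pₖ = aₖpₖ₋₁ + pₖ₋₂, qₖ = aₖqₖ₋₁ + qₖ₋₂ (with p₋₁=1, p₋₂=0, q₋₁=0, q₋₂=1):
  k=0: a=8, p=8, q=1
  k=1: a=1, p=9, q=1
  k=2: a=2, p=26, q=3
  k=3: a=3, p=87, q=10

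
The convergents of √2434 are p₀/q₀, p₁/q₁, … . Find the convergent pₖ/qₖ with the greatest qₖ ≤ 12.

148/3

√2434 = [49; 2, 1, 48, 1, 2, 98, …] (period length 6).
Convergents:
  p_0/q_0 = 49/1
  p_1/q_1 = 99/2
  p_2/q_2 = 148/3
  p_3/q_3 = 7203/146
q_2 = 3 ≤ 12 < 146 = q_3, so the answer is 148/3.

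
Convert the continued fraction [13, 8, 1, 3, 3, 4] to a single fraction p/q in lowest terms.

Fold from the inside: start with 4/1.
  3 + 1/4 = 13/4
  3 + 4/13 = 43/13
  1 + 13/43 = 56/43
  8 + 43/56 = 491/56
  13 + 56/491 = 6439/491

6439/491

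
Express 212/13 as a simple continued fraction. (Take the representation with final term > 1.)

212 = 16·13 + 4
13 = 3·4 + 1
4 = 4·1 + 0  (stop)
So 212/13 = [16; 3, 4].

[16; 3, 4]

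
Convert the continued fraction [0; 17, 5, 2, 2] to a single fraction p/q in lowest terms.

27/464

Using pₖ = aₖpₖ₋₁ + pₖ₋₂ and qₖ = aₖqₖ₋₁ + qₖ₋₂:
  k=0: a=0, p=0, q=1
  k=1: a=17, p=1, q=17
  k=2: a=5, p=5, q=86
  k=3: a=2, p=11, q=189
  k=4: a=2, p=27, q=464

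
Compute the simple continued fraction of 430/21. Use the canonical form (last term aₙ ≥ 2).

430 = 20·21 + 10
21 = 2·10 + 1
10 = 10·1 + 0  (stop)
So 430/21 = [20; 2, 10].

[20; 2, 10]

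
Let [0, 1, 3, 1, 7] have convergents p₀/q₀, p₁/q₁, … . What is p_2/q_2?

Using pₖ = aₖpₖ₋₁ + pₖ₋₂, qₖ = aₖqₖ₋₁ + qₖ₋₂ (with p₋₁=1, p₋₂=0, q₋₁=0, q₋₂=1):
  k=0: a=0, p=0, q=1
  k=1: a=1, p=1, q=1
  k=2: a=3, p=3, q=4

3/4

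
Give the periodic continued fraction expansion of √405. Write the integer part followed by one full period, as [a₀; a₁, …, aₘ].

[20; 8, 40]

a₀ = ⌊√405⌋ = 20.
With m₀=0, d₀=1 and mₖ₊₁ = dₖaₖ − mₖ, dₖ₊₁ = (n − mₖ₊₁²)/dₖ, aₖ₊₁ = ⌊(a₀+mₖ₊₁)/dₖ₊₁⌋:
  k=1: m=20, d=5, a=8
  k=2: m=20, d=1, a=40
d=1 and a=2a₀=40 at k=2, so the next step gives (m, d) = (20, 5) again — its k=1 value — and the period has length 2.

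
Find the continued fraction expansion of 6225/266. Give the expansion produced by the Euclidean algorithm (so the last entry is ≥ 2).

6225 = 23·266 + 107
266 = 2·107 + 52
107 = 2·52 + 3
52 = 17·3 + 1
3 = 3·1 + 0  (stop)
So 6225/266 = [23; 2, 2, 17, 3].

[23; 2, 2, 17, 3]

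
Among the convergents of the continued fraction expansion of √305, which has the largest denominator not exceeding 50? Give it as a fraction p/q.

√305 = [17; 2, 6, 2, 34, …] (period length 4).
Convergents:
  p_0/q_0 = 17/1
  p_1/q_1 = 35/2
  p_2/q_2 = 227/13
  p_3/q_3 = 489/28
  p_4/q_4 = 16853/965
q_3 = 28 ≤ 50 < 965 = q_4, so the answer is 489/28.

489/28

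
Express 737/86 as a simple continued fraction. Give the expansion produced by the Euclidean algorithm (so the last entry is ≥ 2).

737 = 8*86 + 49
86 = 1*49 + 37
49 = 1*37 + 12
37 = 3*12 + 1
12 = 12*1 + 0  (stop)
So 737/86 = [8; 1, 1, 3, 12].

[8; 1, 1, 3, 12]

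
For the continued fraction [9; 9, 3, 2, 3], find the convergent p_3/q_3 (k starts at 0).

592/65

Using pₖ = aₖpₖ₋₁ + pₖ₋₂, qₖ = aₖqₖ₋₁ + qₖ₋₂ (with p₋₁=1, p₋₂=0, q₋₁=0, q₋₂=1):
  k=0: a=9, p=9, q=1
  k=1: a=9, p=82, q=9
  k=2: a=3, p=255, q=28
  k=3: a=2, p=592, q=65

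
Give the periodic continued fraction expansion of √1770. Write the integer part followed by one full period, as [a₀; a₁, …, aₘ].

[42; 14, 84]

a₀ = ⌊√1770⌋ = 42.
With m₀=0, d₀=1 and mₖ₊₁ = dₖaₖ − mₖ, dₖ₊₁ = (n − mₖ₊₁²)/dₖ, aₖ₊₁ = ⌊(a₀+mₖ₊₁)/dₖ₊₁⌋:
  k=1: m=42, d=6, a=14
  k=2: m=42, d=1, a=84
d=1 and a=2a₀=84 at k=2, so the next step gives (m, d) = (42, 6) again — its k=1 value — and the period has length 2.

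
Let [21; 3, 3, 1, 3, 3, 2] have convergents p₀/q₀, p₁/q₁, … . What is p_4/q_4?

1044/49

Using pₖ = aₖpₖ₋₁ + pₖ₋₂, qₖ = aₖqₖ₋₁ + qₖ₋₂ (with p₋₁=1, p₋₂=0, q₋₁=0, q₋₂=1):
  k=0: a=21, p=21, q=1
  k=1: a=3, p=64, q=3
  k=2: a=3, p=213, q=10
  k=3: a=1, p=277, q=13
  k=4: a=3, p=1044, q=49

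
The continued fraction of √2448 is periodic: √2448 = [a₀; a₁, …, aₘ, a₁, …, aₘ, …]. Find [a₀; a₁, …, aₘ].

a₀ = ⌊√2448⌋ = 49.
With m₀=0, d₀=1 and mₖ₊₁ = dₖaₖ − mₖ, dₖ₊₁ = (n − mₖ₊₁²)/dₖ, aₖ₊₁ = ⌊(a₀+mₖ₊₁)/dₖ₊₁⌋:
  k=1: m=49, d=47, a=2
  k=2: m=45, d=9, a=10
  k=3: m=45, d=47, a=2
  k=4: m=49, d=1, a=98
d=1 and a=2a₀=98 at k=4, so the next step gives (m, d) = (49, 47) again — its k=1 value — and the period has length 4.

[49; 2, 10, 2, 98]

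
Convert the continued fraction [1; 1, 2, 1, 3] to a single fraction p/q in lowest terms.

26/15

Using pₖ = aₖpₖ₋₁ + pₖ₋₂ and qₖ = aₖqₖ₋₁ + qₖ₋₂:
  k=0: a=1, p=1, q=1
  k=1: a=1, p=2, q=1
  k=2: a=2, p=5, q=3
  k=3: a=1, p=7, q=4
  k=4: a=3, p=26, q=15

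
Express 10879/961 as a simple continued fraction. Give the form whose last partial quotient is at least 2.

[11; 3, 8, 3, 12]

10879 = 11×961 + 308
961 = 3×308 + 37
308 = 8×37 + 12
37 = 3×12 + 1
12 = 12×1 + 0  (stop)
So 10879/961 = [11; 3, 8, 3, 12].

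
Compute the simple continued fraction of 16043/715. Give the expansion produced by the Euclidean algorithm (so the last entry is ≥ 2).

[22; 2, 3, 1, 1, 14, 3]

16043 = 22×715 + 313
715 = 2×313 + 89
313 = 3×89 + 46
89 = 1×46 + 43
46 = 1×43 + 3
43 = 14×3 + 1
3 = 3×1 + 0  (stop)
So 16043/715 = [22; 2, 3, 1, 1, 14, 3].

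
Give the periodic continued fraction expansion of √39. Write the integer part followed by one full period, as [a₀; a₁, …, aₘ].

[6; 4, 12]

a₀ = ⌊√39⌋ = 6.
With m₀=0, d₀=1 and mₖ₊₁ = dₖaₖ − mₖ, dₖ₊₁ = (n − mₖ₊₁²)/dₖ, aₖ₊₁ = ⌊(a₀+mₖ₊₁)/dₖ₊₁⌋:
  k=1: m=6, d=3, a=4
  k=2: m=6, d=1, a=12
d=1 and a=2a₀=12 at k=2, so the next step gives (m, d) = (6, 3) again — its k=1 value — and the period has length 2.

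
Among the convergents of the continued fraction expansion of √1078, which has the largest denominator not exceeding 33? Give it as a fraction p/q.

197/6

√1078 = [32; 1, 4, 1, 64, …] (period length 4).
Convergents:
  p_0/q_0 = 32/1
  p_1/q_1 = 33/1
  p_2/q_2 = 164/5
  p_3/q_3 = 197/6
  p_4/q_4 = 12772/389
q_3 = 6 ≤ 33 < 389 = q_4, so the answer is 197/6.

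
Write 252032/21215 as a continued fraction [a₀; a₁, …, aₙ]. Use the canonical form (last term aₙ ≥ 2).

252032 = 11·21215 + 18667
21215 = 1·18667 + 2548
18667 = 7·2548 + 831
2548 = 3·831 + 55
831 = 15·55 + 6
55 = 9·6 + 1
6 = 6·1 + 0  (stop)
So 252032/21215 = [11; 1, 7, 3, 15, 9, 6].

[11; 1, 7, 3, 15, 9, 6]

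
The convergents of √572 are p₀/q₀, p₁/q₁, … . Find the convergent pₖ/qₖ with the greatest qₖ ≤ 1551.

13752/575

√572 = [23; 1, 10, 1, 46, …] (period length 4).
Convergents:
  p_0/q_0 = 23/1
  p_1/q_1 = 24/1
  p_2/q_2 = 263/11
  p_3/q_3 = 287/12
  p_4/q_4 = 13465/563
  p_5/q_5 = 13752/575
  p_6/q_6 = 150985/6313
q_5 = 575 ≤ 1551 < 6313 = q_6, so the answer is 13752/575.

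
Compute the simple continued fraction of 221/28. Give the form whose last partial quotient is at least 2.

[7; 1, 8, 3]

221 = 7·28 + 25
28 = 1·25 + 3
25 = 8·3 + 1
3 = 3·1 + 0  (stop)
So 221/28 = [7; 1, 8, 3].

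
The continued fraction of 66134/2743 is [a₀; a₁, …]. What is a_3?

12

66134 = 24·2743 + 302   →  a_0 = 24
2743 = 9·302 + 25   →  a_1 = 9
302 = 12·25 + 2   →  a_2 = 12
25 = 12·2 + 1   →  a_3 = 12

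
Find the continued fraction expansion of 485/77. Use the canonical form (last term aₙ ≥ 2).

[6; 3, 2, 1, 7]

485 = 6·77 + 23
77 = 3·23 + 8
23 = 2·8 + 7
8 = 1·7 + 1
7 = 7·1 + 0  (stop)
So 485/77 = [6; 3, 2, 1, 7].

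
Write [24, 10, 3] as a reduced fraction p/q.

747/31

Using pₖ = aₖpₖ₋₁ + pₖ₋₂ and qₖ = aₖqₖ₋₁ + qₖ₋₂:
  k=0: a=24, p=24, q=1
  k=1: a=10, p=241, q=10
  k=2: a=3, p=747, q=31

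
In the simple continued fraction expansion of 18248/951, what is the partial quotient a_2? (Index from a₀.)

18248 = 19·951 + 179   →  a_0 = 19
951 = 5·179 + 56   →  a_1 = 5
179 = 3·56 + 11   →  a_2 = 3

3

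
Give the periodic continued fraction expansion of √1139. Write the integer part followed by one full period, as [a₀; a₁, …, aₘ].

[33; 1, 2, 1, 66]

a₀ = ⌊√1139⌋ = 33.
With m₀=0, d₀=1 and mₖ₊₁ = dₖaₖ − mₖ, dₖ₊₁ = (n − mₖ₊₁²)/dₖ, aₖ₊₁ = ⌊(a₀+mₖ₊₁)/dₖ₊₁⌋:
  k=1: m=33, d=50, a=1
  k=2: m=17, d=17, a=2
  k=3: m=17, d=50, a=1
  k=4: m=33, d=1, a=66
d=1 and a=2a₀=66 at k=4, so the next step gives (m, d) = (33, 50) again — its k=1 value — and the period has length 4.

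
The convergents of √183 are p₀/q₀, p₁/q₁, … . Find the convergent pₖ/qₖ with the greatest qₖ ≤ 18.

230/17

√183 = [13; 1, 1, 8, 1, 1, 26, …] (period length 6).
Convergents:
  p_0/q_0 = 13/1
  p_1/q_1 = 14/1
  p_2/q_2 = 27/2
  p_3/q_3 = 230/17
  p_4/q_4 = 257/19
q_3 = 17 ≤ 18 < 19 = q_4, so the answer is 230/17.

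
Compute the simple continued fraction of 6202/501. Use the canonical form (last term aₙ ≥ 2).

6202 = 12*501 + 190
501 = 2*190 + 121
190 = 1*121 + 69
121 = 1*69 + 52
69 = 1*52 + 17
52 = 3*17 + 1
17 = 17*1 + 0  (stop)
So 6202/501 = [12; 2, 1, 1, 1, 3, 17].

[12; 2, 1, 1, 1, 3, 17]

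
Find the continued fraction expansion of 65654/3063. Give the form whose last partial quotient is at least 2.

[21; 2, 3, 3, 7, 1, 1, 8]

65654 = 21×3063 + 1331
3063 = 2×1331 + 401
1331 = 3×401 + 128
401 = 3×128 + 17
128 = 7×17 + 9
17 = 1×9 + 8
9 = 1×8 + 1
8 = 8×1 + 0  (stop)
So 65654/3063 = [21; 2, 3, 3, 7, 1, 1, 8].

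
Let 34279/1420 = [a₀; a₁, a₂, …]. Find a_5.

2

34279 = 24·1420 + 199   →  a_0 = 24
1420 = 7·199 + 27   →  a_1 = 7
199 = 7·27 + 10   →  a_2 = 7
27 = 2·10 + 7   →  a_3 = 2
10 = 1·7 + 3   →  a_4 = 1
7 = 2·3 + 1   →  a_5 = 2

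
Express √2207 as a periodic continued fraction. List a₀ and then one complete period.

a₀ = ⌊√2207⌋ = 46.

[46; 1, 45, 1, 92]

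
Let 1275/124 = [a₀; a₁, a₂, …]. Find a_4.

5

1275 = 10·124 + 35   →  a_0 = 10
124 = 3·35 + 19   →  a_1 = 3
35 = 1·19 + 16   →  a_2 = 1
19 = 1·16 + 3   →  a_3 = 1
16 = 5·3 + 1   →  a_4 = 5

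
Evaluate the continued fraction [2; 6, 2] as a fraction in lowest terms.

28/13

Using pₖ = aₖpₖ₋₁ + pₖ₋₂ and qₖ = aₖqₖ₋₁ + qₖ₋₂:
  k=0: a=2, p=2, q=1
  k=1: a=6, p=13, q=6
  k=2: a=2, p=28, q=13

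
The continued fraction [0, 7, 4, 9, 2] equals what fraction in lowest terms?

Using pₖ = aₖpₖ₋₁ + pₖ₋₂ and qₖ = aₖqₖ₋₁ + qₖ₋₂:
  k=0: a=0, p=0, q=1
  k=1: a=7, p=1, q=7
  k=2: a=4, p=4, q=29
  k=3: a=9, p=37, q=268
  k=4: a=2, p=78, q=565

78/565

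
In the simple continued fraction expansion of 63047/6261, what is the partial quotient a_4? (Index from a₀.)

63047 = 10·6261 + 437   →  a_0 = 10
6261 = 14·437 + 143   →  a_1 = 14
437 = 3·143 + 8   →  a_2 = 3
143 = 17·8 + 7   →  a_3 = 17
8 = 1·7 + 1   →  a_4 = 1

1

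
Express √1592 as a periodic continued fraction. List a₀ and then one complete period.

[39; 1, 8, 1, 78]

a₀ = ⌊√1592⌋ = 39.
With m₀=0, d₀=1 and mₖ₊₁ = dₖaₖ − mₖ, dₖ₊₁ = (n − mₖ₊₁²)/dₖ, aₖ₊₁ = ⌊(a₀+mₖ₊₁)/dₖ₊₁⌋:
  k=1: m=39, d=71, a=1
  k=2: m=32, d=8, a=8
  k=3: m=32, d=71, a=1
  k=4: m=39, d=1, a=78
d=1 and a=2a₀=78 at k=4, so the next step gives (m, d) = (39, 71) again — its k=1 value — and the period has length 4.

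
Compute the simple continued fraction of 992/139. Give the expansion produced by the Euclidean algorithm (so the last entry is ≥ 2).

992 = 7*139 + 19
139 = 7*19 + 6
19 = 3*6 + 1
6 = 6*1 + 0  (stop)
So 992/139 = [7; 7, 3, 6].

[7; 7, 3, 6]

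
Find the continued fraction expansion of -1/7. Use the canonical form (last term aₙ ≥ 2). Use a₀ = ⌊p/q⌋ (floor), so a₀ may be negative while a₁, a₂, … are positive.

[-1; 1, 6]

-1 = -1×7 + 6
7 = 1×6 + 1
6 = 6×1 + 0  (stop)
So -1/7 = [-1; 1, 6].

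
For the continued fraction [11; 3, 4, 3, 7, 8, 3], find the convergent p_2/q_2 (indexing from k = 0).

147/13

Using pₖ = aₖpₖ₋₁ + pₖ₋₂, qₖ = aₖqₖ₋₁ + qₖ₋₂ (with p₋₁=1, p₋₂=0, q₋₁=0, q₋₂=1):
  k=0: a=11, p=11, q=1
  k=1: a=3, p=34, q=3
  k=2: a=4, p=147, q=13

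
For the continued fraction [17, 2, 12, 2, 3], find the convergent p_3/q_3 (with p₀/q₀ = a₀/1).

909/52

Using pₖ = aₖpₖ₋₁ + pₖ₋₂, qₖ = aₖqₖ₋₁ + qₖ₋₂ (with p₋₁=1, p₋₂=0, q₋₁=0, q₋₂=1):
  k=0: a=17, p=17, q=1
  k=1: a=2, p=35, q=2
  k=2: a=12, p=437, q=25
  k=3: a=2, p=909, q=52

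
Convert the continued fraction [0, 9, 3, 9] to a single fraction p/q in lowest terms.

Using pₖ = aₖpₖ₋₁ + pₖ₋₂ and qₖ = aₖqₖ₋₁ + qₖ₋₂:
  k=0: a=0, p=0, q=1
  k=1: a=9, p=1, q=9
  k=2: a=3, p=3, q=28
  k=3: a=9, p=28, q=261

28/261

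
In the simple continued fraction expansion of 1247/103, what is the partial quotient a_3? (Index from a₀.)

1

1247 = 12·103 + 11   →  a_0 = 12
103 = 9·11 + 4   →  a_1 = 9
11 = 2·4 + 3   →  a_2 = 2
4 = 1·3 + 1   →  a_3 = 1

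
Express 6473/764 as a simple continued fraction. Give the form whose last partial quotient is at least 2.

6473 = 8×764 + 361
764 = 2×361 + 42
361 = 8×42 + 25
42 = 1×25 + 17
25 = 1×17 + 8
17 = 2×8 + 1
8 = 8×1 + 0  (stop)
So 6473/764 = [8; 2, 8, 1, 1, 2, 8].

[8; 2, 8, 1, 1, 2, 8]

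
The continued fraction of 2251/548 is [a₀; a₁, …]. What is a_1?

2251 = 4·548 + 59   →  a_0 = 4
548 = 9·59 + 17   →  a_1 = 9

9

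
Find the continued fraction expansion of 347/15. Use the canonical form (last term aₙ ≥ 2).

[23; 7, 2]

347 = 23×15 + 2
15 = 7×2 + 1
2 = 2×1 + 0  (stop)
So 347/15 = [23; 7, 2].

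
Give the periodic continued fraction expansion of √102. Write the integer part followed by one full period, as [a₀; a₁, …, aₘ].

a₀ = ⌊√102⌋ = 10.
With m₀=0, d₀=1 and mₖ₊₁ = dₖaₖ − mₖ, dₖ₊₁ = (n − mₖ₊₁²)/dₖ, aₖ₊₁ = ⌊(a₀+mₖ₊₁)/dₖ₊₁⌋:
  k=1: m=10, d=2, a=10
  k=2: m=10, d=1, a=20
d=1 and a=2a₀=20 at k=2, so the next step gives (m, d) = (10, 2) again — its k=1 value — and the period has length 2.

[10; 10, 20]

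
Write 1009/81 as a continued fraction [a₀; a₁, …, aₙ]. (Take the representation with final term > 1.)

[12; 2, 5, 3, 2]

1009 = 12×81 + 37
81 = 2×37 + 7
37 = 5×7 + 2
7 = 3×2 + 1
2 = 2×1 + 0  (stop)
So 1009/81 = [12; 2, 5, 3, 2].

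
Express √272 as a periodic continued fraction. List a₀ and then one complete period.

[16; 2, 32]

a₀ = ⌊√272⌋ = 16.
With m₀=0, d₀=1 and mₖ₊₁ = dₖaₖ − mₖ, dₖ₊₁ = (n − mₖ₊₁²)/dₖ, aₖ₊₁ = ⌊(a₀+mₖ₊₁)/dₖ₊₁⌋:
  k=1: m=16, d=16, a=2
  k=2: m=16, d=1, a=32
d=1 and a=2a₀=32 at k=2, so the next step gives (m, d) = (16, 16) again — its k=1 value — and the period has length 2.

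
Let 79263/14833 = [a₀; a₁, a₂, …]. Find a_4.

79263 = 5·14833 + 5098   →  a_0 = 5
14833 = 2·5098 + 4637   →  a_1 = 2
5098 = 1·4637 + 461   →  a_2 = 1
4637 = 10·461 + 27   →  a_3 = 10
461 = 17·27 + 2   →  a_4 = 17

17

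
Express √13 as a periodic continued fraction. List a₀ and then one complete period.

a₀ = ⌊√13⌋ = 3.

[3; 1, 1, 1, 1, 6]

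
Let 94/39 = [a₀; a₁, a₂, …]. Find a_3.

94 = 2·39 + 16   →  a_0 = 2
39 = 2·16 + 7   →  a_1 = 2
16 = 2·7 + 2   →  a_2 = 2
7 = 3·2 + 1   →  a_3 = 3

3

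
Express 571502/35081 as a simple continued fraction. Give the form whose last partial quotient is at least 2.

571502 = 16*35081 + 10206
35081 = 3*10206 + 4463
10206 = 2*4463 + 1280
4463 = 3*1280 + 623
1280 = 2*623 + 34
623 = 18*34 + 11
34 = 3*11 + 1
11 = 11*1 + 0  (stop)
So 571502/35081 = [16; 3, 2, 3, 2, 18, 3, 11].

[16; 3, 2, 3, 2, 18, 3, 11]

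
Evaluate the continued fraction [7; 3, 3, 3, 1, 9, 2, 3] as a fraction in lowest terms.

22411/3069

Using pₖ = aₖpₖ₋₁ + pₖ₋₂ and qₖ = aₖqₖ₋₁ + qₖ₋₂:
  k=0: a=7, p=7, q=1
  k=1: a=3, p=22, q=3
  k=2: a=3, p=73, q=10
  k=3: a=3, p=241, q=33
  k=4: a=1, p=314, q=43
  k=5: a=9, p=3067, q=420
  k=6: a=2, p=6448, q=883
  k=7: a=3, p=22411, q=3069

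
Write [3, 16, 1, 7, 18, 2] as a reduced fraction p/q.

15385/5029

Using pₖ = aₖpₖ₋₁ + pₖ₋₂ and qₖ = aₖqₖ₋₁ + qₖ₋₂:
  k=0: a=3, p=3, q=1
  k=1: a=16, p=49, q=16
  k=2: a=1, p=52, q=17
  k=3: a=7, p=413, q=135
  k=4: a=18, p=7486, q=2447
  k=5: a=2, p=15385, q=5029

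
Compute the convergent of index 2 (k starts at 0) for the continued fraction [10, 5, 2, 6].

112/11

Using pₖ = aₖpₖ₋₁ + pₖ₋₂, qₖ = aₖqₖ₋₁ + qₖ₋₂ (with p₋₁=1, p₋₂=0, q₋₁=0, q₋₂=1):
  k=0: a=10, p=10, q=1
  k=1: a=5, p=51, q=5
  k=2: a=2, p=112, q=11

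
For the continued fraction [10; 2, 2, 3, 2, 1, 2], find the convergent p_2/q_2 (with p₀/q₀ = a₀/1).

52/5

Using pₖ = aₖpₖ₋₁ + pₖ₋₂, qₖ = aₖqₖ₋₁ + qₖ₋₂ (with p₋₁=1, p₋₂=0, q₋₁=0, q₋₂=1):
  k=0: a=10, p=10, q=1
  k=1: a=2, p=21, q=2
  k=2: a=2, p=52, q=5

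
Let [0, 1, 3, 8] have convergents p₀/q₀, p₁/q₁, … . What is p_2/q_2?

Using pₖ = aₖpₖ₋₁ + pₖ₋₂, qₖ = aₖqₖ₋₁ + qₖ₋₂ (with p₋₁=1, p₋₂=0, q₋₁=0, q₋₂=1):
  k=0: a=0, p=0, q=1
  k=1: a=1, p=1, q=1
  k=2: a=3, p=3, q=4

3/4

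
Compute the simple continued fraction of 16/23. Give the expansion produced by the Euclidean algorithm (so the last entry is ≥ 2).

[0; 1, 2, 3, 2]

16 = 0*23 + 16
23 = 1*16 + 7
16 = 2*7 + 2
7 = 3*2 + 1
2 = 2*1 + 0  (stop)
So 16/23 = [0; 1, 2, 3, 2].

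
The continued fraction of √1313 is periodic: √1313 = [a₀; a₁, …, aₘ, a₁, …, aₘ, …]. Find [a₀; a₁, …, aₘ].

a₀ = ⌊√1313⌋ = 36.
With m₀=0, d₀=1 and mₖ₊₁ = dₖaₖ − mₖ, dₖ₊₁ = (n − mₖ₊₁²)/dₖ, aₖ₊₁ = ⌊(a₀+mₖ₊₁)/dₖ₊₁⌋:
  k=1: m=36, d=17, a=4
  k=2: m=32, d=17, a=4
  k=3: m=36, d=1, a=72
d=1 and a=2a₀=72 at k=3, so the next step gives (m, d) = (36, 17) again — its k=1 value — and the period has length 3.

[36; 4, 4, 72]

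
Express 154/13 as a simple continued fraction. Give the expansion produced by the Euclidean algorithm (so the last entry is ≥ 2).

[11; 1, 5, 2]

154 = 11×13 + 11
13 = 1×11 + 2
11 = 5×2 + 1
2 = 2×1 + 0  (stop)
So 154/13 = [11; 1, 5, 2].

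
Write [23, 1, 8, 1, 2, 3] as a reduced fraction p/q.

Fold from the inside: start with 3/1.
  2 + 1/3 = 7/3
  1 + 3/7 = 10/7
  8 + 7/10 = 87/10
  1 + 10/87 = 97/87
  23 + 87/97 = 2318/97

2318/97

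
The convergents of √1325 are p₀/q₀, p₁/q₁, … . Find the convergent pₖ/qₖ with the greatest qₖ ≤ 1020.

√1325 = [36; 2, 2, 72, …] (period length 3).
Convergents:
  p_0/q_0 = 36/1
  p_1/q_1 = 73/2
  p_2/q_2 = 182/5
  p_3/q_3 = 13177/362
  p_4/q_4 = 26536/729
  p_5/q_5 = 66249/1820
q_4 = 729 ≤ 1020 < 1820 = q_5, so the answer is 26536/729.

26536/729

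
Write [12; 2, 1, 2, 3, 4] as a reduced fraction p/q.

1435/116

Using pₖ = aₖpₖ₋₁ + pₖ₋₂ and qₖ = aₖqₖ₋₁ + qₖ₋₂:
  k=0: a=12, p=12, q=1
  k=1: a=2, p=25, q=2
  k=2: a=1, p=37, q=3
  k=3: a=2, p=99, q=8
  k=4: a=3, p=334, q=27
  k=5: a=4, p=1435, q=116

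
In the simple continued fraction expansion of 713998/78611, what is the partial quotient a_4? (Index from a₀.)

3

713998 = 9·78611 + 6499   →  a_0 = 9
78611 = 12·6499 + 623   →  a_1 = 12
6499 = 10·623 + 269   →  a_2 = 10
623 = 2·269 + 85   →  a_3 = 2
269 = 3·85 + 14   →  a_4 = 3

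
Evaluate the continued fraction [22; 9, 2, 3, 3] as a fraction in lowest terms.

4797/217

Fold from the inside: start with 3/1.
  3 + 1/3 = 10/3
  2 + 3/10 = 23/10
  9 + 10/23 = 217/23
  22 + 23/217 = 4797/217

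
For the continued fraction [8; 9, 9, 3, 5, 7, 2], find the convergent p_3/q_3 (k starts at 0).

2068/255

Using pₖ = aₖpₖ₋₁ + pₖ₋₂, qₖ = aₖqₖ₋₁ + qₖ₋₂ (with p₋₁=1, p₋₂=0, q₋₁=0, q₋₂=1):
  k=0: a=8, p=8, q=1
  k=1: a=9, p=73, q=9
  k=2: a=9, p=665, q=82
  k=3: a=3, p=2068, q=255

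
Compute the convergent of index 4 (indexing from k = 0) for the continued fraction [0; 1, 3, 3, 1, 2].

13/17

Using pₖ = aₖpₖ₋₁ + pₖ₋₂, qₖ = aₖqₖ₋₁ + qₖ₋₂ (with p₋₁=1, p₋₂=0, q₋₁=0, q₋₂=1):
  k=0: a=0, p=0, q=1
  k=1: a=1, p=1, q=1
  k=2: a=3, p=3, q=4
  k=3: a=3, p=10, q=13
  k=4: a=1, p=13, q=17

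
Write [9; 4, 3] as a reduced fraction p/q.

Using pₖ = aₖpₖ₋₁ + pₖ₋₂ and qₖ = aₖqₖ₋₁ + qₖ₋₂:
  k=0: a=9, p=9, q=1
  k=1: a=4, p=37, q=4
  k=2: a=3, p=120, q=13

120/13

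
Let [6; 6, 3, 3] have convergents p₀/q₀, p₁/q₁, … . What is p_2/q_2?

Using pₖ = aₖpₖ₋₁ + pₖ₋₂, qₖ = aₖqₖ₋₁ + qₖ₋₂ (with p₋₁=1, p₋₂=0, q₋₁=0, q₋₂=1):
  k=0: a=6, p=6, q=1
  k=1: a=6, p=37, q=6
  k=2: a=3, p=117, q=19

117/19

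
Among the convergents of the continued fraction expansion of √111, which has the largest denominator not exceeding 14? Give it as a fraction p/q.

137/13

√111 = [10; 1, 1, 6, 1, 1, 20, …] (period length 6).
Convergents:
  p_0/q_0 = 10/1
  p_1/q_1 = 11/1
  p_2/q_2 = 21/2
  p_3/q_3 = 137/13
  p_4/q_4 = 158/15
q_3 = 13 ≤ 14 < 15 = q_4, so the answer is 137/13.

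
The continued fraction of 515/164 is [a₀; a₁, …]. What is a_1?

7

515 = 3·164 + 23   →  a_0 = 3
164 = 7·23 + 3   →  a_1 = 7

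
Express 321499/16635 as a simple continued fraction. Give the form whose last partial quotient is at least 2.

321499 = 19*16635 + 5434
16635 = 3*5434 + 333
5434 = 16*333 + 106
333 = 3*106 + 15
106 = 7*15 + 1
15 = 15*1 + 0  (stop)
So 321499/16635 = [19; 3, 16, 3, 7, 15].

[19; 3, 16, 3, 7, 15]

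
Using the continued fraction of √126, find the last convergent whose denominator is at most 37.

√126 = [11; 4, 2, 4, 22, …] (period length 4).
Convergents:
  p_0/q_0 = 11/1
  p_1/q_1 = 45/4
  p_2/q_2 = 101/9
  p_3/q_3 = 449/40
q_2 = 9 ≤ 37 < 40 = q_3, so the answer is 101/9.

101/9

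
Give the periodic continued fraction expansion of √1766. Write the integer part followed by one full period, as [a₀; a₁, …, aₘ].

a₀ = ⌊√1766⌋ = 42.
With m₀=0, d₀=1 and mₖ₊₁ = dₖaₖ − mₖ, dₖ₊₁ = (n − mₖ₊₁²)/dₖ, aₖ₊₁ = ⌊(a₀+mₖ₊₁)/dₖ₊₁⌋:
  k=1: m=42, d=2, a=42
  k=2: m=42, d=1, a=84
d=1 and a=2a₀=84 at k=2, so the next step gives (m, d) = (42, 2) again — its k=1 value — and the period has length 2.

[42; 42, 84]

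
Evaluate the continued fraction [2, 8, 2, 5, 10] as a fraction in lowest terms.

2006/947

Fold from the inside: start with 10/1.
  5 + 1/10 = 51/10
  2 + 10/51 = 112/51
  8 + 51/112 = 947/112
  2 + 112/947 = 2006/947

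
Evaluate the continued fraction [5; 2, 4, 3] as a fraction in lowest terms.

158/29

Using pₖ = aₖpₖ₋₁ + pₖ₋₂ and qₖ = aₖqₖ₋₁ + qₖ₋₂:
  k=0: a=5, p=5, q=1
  k=1: a=2, p=11, q=2
  k=2: a=4, p=49, q=9
  k=3: a=3, p=158, q=29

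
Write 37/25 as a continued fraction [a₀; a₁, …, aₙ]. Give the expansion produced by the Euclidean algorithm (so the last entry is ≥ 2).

37 = 1·25 + 12
25 = 2·12 + 1
12 = 12·1 + 0  (stop)
So 37/25 = [1; 2, 12].

[1; 2, 12]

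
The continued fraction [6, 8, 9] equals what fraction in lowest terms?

447/73

Fold from the inside: start with 9/1.
  8 + 1/9 = 73/9
  6 + 9/73 = 447/73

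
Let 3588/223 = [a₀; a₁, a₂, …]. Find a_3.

3588 = 16·223 + 20   →  a_0 = 16
223 = 11·20 + 3   →  a_1 = 11
20 = 6·3 + 2   →  a_2 = 6
3 = 1·2 + 1   →  a_3 = 1

1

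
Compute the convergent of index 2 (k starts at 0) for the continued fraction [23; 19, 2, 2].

Using pₖ = aₖpₖ₋₁ + pₖ₋₂, qₖ = aₖqₖ₋₁ + qₖ₋₂ (with p₋₁=1, p₋₂=0, q₋₁=0, q₋₂=1):
  k=0: a=23, p=23, q=1
  k=1: a=19, p=438, q=19
  k=2: a=2, p=899, q=39

899/39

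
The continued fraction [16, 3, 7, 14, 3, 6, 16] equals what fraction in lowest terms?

1592848/97611

Using pₖ = aₖpₖ₋₁ + pₖ₋₂ and qₖ = aₖqₖ₋₁ + qₖ₋₂:
  k=0: a=16, p=16, q=1
  k=1: a=3, p=49, q=3
  k=2: a=7, p=359, q=22
  k=3: a=14, p=5075, q=311
  k=4: a=3, p=15584, q=955
  k=5: a=6, p=98579, q=6041
  k=6: a=16, p=1592848, q=97611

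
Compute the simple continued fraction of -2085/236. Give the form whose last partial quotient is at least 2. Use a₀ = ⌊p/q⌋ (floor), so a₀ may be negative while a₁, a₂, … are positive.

[-9; 6, 19, 2]

-2085 = -9·236 + 39
236 = 6·39 + 2
39 = 19·2 + 1
2 = 2·1 + 0  (stop)
So -2085/236 = [-9; 6, 19, 2].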